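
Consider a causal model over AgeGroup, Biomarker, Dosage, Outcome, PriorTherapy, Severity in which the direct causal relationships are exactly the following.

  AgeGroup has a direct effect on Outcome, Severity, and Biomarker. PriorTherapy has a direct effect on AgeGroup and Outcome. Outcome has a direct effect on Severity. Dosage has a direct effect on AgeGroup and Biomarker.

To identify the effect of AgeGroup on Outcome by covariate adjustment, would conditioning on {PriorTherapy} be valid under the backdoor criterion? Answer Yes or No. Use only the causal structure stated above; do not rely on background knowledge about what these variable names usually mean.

Yes

Backdoor paths from AgeGroup to Outcome (paths whose first edge points into AgeGroup):
  P1: AgeGroup <- PriorTherapy -> Outcome
Condition 1 (no descendant of AgeGroup in the set): holds — descendants of AgeGroup are {Biomarker, Outcome, Severity}; none are in {PriorTherapy}.
Condition 2 (every backdoor path blocked by {PriorTherapy}):
  P1: blocked at fork node PriorTherapy ∈ conditioning set.
{PriorTherapy} satisfies the backdoor criterion.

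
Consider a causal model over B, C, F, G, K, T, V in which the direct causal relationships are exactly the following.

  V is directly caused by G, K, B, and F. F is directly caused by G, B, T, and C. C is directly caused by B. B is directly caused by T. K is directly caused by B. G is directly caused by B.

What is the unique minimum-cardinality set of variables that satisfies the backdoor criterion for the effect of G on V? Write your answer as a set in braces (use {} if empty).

Variables eligible for adjustment (non-descendants of G, excluding G and V): {B, C, K, T}.
Backdoor paths from G to V:
  P1: G <- B <- T -> F -> V
  P2: G <- B -> C -> F -> V
  P3: G <- B -> K -> V
  P4: G <- B -> F -> V
  P5: G <- B -> V
The empty set is not sufficient: P1 (G <- B <- T -> F -> V) has no collider blocking it and no conditioned non-collider, so it is open.
Try {B}:
  P1: blocked at chain node B ∈ conditioning set.
  P2: blocked at fork node B ∈ conditioning set.
  P3: blocked at fork node B ∈ conditioning set.
  P4: blocked at fork node B ∈ conditioning set.
  P5: blocked at fork node B ∈ conditioning set.
{B} contains no descendant of G and blocks every backdoor path.
No other singleton works — e.g. {T} leaves P2 open — so {B} is the unique smallest valid adjustment set.

{B}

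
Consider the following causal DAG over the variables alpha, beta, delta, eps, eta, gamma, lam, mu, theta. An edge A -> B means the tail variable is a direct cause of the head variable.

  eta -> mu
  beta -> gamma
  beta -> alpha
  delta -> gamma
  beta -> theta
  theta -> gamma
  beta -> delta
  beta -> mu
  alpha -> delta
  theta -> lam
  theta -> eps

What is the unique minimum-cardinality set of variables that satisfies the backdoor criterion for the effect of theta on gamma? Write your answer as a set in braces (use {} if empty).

Variables eligible for adjustment (non-descendants of theta, excluding theta and gamma): {alpha, beta, delta, eta, mu}.
Backdoor paths from theta to gamma:
  P1: theta <- beta -> alpha -> delta -> gamma
  P2: theta <- beta -> delta -> gamma
  P3: theta <- beta -> gamma
The empty set is not sufficient: P1 (theta <- beta -> alpha -> delta -> gamma) has no collider blocking it and no conditioned non-collider, so it is open.
Try {beta}:
  P1: blocked at fork node beta ∈ conditioning set.
  P2: blocked at fork node beta ∈ conditioning set.
  P3: blocked at fork node beta ∈ conditioning set.
{beta} contains no descendant of theta and blocks every backdoor path.
No other singleton works — e.g. {alpha} leaves P2 open — so {beta} is the unique smallest valid adjustment set.

{beta}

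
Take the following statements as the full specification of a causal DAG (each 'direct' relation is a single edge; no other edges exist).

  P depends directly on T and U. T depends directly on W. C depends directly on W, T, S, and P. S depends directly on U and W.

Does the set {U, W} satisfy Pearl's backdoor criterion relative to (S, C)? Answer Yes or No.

Backdoor paths from S to C (paths whose first edge points into S):
  P1: S <- U -> P <- T <- W -> C
  P2: S <- U -> P <- T -> C
  P3: S <- U -> P -> C
  P4: S <- W -> T -> P -> C
  P5: S <- W -> T -> C
  P6: S <- W -> C
Condition 1 (no descendant of S in the set): holds — descendants of S are {C}; none are in {U, W}.
Condition 2 (every backdoor path blocked by {U, W}):
  P1: blocked at fork node U ∈ conditioning set.
  P2: blocked at fork node U ∈ conditioning set.
  P3: blocked at fork node U ∈ conditioning set.
  P4: blocked at fork node W ∈ conditioning set.
  P5: blocked at fork node W ∈ conditioning set.
  P6: blocked at fork node W ∈ conditioning set.
{U, W} satisfies the backdoor criterion.

Yes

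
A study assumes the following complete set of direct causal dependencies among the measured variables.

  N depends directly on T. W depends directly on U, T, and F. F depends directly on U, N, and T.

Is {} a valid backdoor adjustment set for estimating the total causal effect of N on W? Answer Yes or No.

Backdoor paths from N to W (paths whose first edge points into N):
  P1: N <- T -> F <- U -> W
  P2: N <- T -> F -> W
  P3: N <- T -> W
Condition 1 (no descendant of N in the set): holds — descendants of N are {F, W}; none are in {}.
Condition 2 (every backdoor path blocked by {}):
  P1: blocked at collider F (neither it nor any descendant is in the conditioning set).
  P2: open — no interior node is in the conditioning set.
  P3: open — no interior node is in the conditioning set.
{} does not satisfy the backdoor criterion.

No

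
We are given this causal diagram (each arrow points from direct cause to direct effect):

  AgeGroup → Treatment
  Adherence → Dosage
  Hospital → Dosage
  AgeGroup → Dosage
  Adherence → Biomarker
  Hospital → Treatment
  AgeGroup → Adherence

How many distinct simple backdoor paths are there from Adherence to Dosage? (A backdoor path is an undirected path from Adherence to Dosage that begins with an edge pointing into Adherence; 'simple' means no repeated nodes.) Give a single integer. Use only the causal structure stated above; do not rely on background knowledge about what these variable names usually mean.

A backdoor path from Adherence to Dosage is any simple undirected path whose first edge points into Adherence (i.e. leaves Adherence via a parent).
Parents of Adherence: {AgeGroup}.
Enumerating:
  P1: Adherence <- AgeGroup -> Dosage
  P2: Adherence <- AgeGroup -> Treatment <- Hospital -> Dosage
That exhausts the simple backdoor paths. Count: 2.

2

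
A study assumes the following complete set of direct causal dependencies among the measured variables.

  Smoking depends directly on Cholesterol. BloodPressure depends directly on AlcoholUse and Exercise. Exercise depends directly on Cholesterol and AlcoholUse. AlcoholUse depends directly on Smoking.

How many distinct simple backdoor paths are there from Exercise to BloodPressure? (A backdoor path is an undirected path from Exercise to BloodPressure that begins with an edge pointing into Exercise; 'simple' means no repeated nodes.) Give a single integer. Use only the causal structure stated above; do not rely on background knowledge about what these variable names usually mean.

2

A backdoor path from Exercise to BloodPressure is any simple undirected path whose first edge points into Exercise (i.e. leaves Exercise via a parent).
Parents of Exercise: {AlcoholUse, Cholesterol}.
Enumerating:
  P1: Exercise <- Cholesterol -> Smoking -> AlcoholUse -> BloodPressure
  P2: Exercise <- AlcoholUse -> BloodPressure
That exhausts the simple backdoor paths. Count: 2.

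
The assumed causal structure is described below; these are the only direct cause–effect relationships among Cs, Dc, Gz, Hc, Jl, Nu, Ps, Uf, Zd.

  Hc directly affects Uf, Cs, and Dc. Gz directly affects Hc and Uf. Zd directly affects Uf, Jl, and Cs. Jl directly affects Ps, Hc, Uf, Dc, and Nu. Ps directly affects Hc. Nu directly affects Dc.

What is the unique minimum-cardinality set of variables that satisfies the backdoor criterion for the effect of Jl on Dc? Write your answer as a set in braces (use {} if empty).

{}

Variables eligible for adjustment (non-descendants of Jl, excluding Jl and Dc): {Gz, Zd}.
Backdoor paths from Jl to Dc:
  P1: Jl <- Zd -> Uf <- Gz -> Hc -> Dc
  P2: Jl <- Zd -> Uf <- Hc -> Dc
  P3: Jl <- Zd -> Cs <- Hc -> Dc
Each backdoor path contains an unconditioned collider, so every path is already blocked with the empty conditioning set:
  P1: blocked at collider Uf (neither it nor any descendant is in the conditioning set).
  P2: blocked at collider Uf (neither it nor any descendant is in the conditioning set).
  P3: blocked at collider Cs (neither it nor any descendant is in the conditioning set).
The empty set is therefore the unique smallest valid set.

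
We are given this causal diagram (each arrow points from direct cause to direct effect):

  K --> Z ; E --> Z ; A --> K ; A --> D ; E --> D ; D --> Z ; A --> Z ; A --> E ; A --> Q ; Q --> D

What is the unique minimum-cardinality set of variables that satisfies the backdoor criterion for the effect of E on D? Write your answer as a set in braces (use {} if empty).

Variables eligible for adjustment (non-descendants of E, excluding E and D): {A, K, Q}.
Backdoor paths from E to D:
  P1: E <- A -> Q -> D
  P2: E <- A -> D
  P3: E <- A -> K -> Z <- D
  P4: E <- A -> Z <- D
The empty set is not sufficient: P1 (E <- A -> Q -> D) has no collider blocking it and no conditioned non-collider, so it is open.
Try {A}:
  P1: blocked at fork node A ∈ conditioning set.
  P2: blocked at fork node A ∈ conditioning set.
  P3: blocked at fork node A ∈ conditioning set.
  P4: blocked at fork node A ∈ conditioning set.
{A} contains no descendant of E and blocks every backdoor path.
No other singleton works — e.g. {Q} leaves P2 open — so {A} is the unique smallest valid adjustment set.

{A}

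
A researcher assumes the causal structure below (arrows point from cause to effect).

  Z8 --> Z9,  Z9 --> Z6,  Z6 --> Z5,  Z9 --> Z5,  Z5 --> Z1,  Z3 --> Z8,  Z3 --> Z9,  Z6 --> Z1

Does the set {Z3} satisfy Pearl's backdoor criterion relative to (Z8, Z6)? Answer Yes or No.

Yes

Backdoor paths from Z8 to Z6 (paths whose first edge points into Z8):
  P1: Z8 <- Z3 -> Z9 -> Z6
  P2: Z8 <- Z3 -> Z9 -> Z5 <- Z6
  P3: Z8 <- Z3 -> Z9 -> Z5 -> Z1 <- Z6
Condition 1 (no descendant of Z8 in the set): holds — descendants of Z8 are {Z1, Z5, Z6, Z9}; none are in {Z3}.
Condition 2 (every backdoor path blocked by {Z3}):
  P1: blocked at fork node Z3 ∈ conditioning set.
  P2: blocked at fork node Z3 ∈ conditioning set.
  P3: blocked at fork node Z3 ∈ conditioning set.
{Z3} satisfies the backdoor criterion.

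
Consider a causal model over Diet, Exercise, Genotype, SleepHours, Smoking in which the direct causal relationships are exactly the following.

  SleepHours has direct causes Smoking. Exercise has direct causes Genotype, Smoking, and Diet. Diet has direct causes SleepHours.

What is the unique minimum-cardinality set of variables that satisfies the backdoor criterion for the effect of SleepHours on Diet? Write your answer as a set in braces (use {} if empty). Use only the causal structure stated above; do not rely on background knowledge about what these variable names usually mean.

{}

Variables eligible for adjustment (non-descendants of SleepHours, excluding SleepHours and Diet): {Genotype, Smoking}.
Backdoor paths from SleepHours to Diet:
  P1: SleepHours <- Smoking -> Exercise <- Diet
Each backdoor path contains an unconditioned collider, so every path is already blocked with the empty conditioning set:
  P1: blocked at collider Exercise (neither it nor any descendant is in the conditioning set).
The empty set is therefore the unique smallest valid set.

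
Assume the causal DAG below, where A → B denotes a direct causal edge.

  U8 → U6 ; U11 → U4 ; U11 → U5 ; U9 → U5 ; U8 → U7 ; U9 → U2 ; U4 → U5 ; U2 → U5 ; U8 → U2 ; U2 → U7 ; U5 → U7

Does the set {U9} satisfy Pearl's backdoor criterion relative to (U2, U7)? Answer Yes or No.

Backdoor paths from U2 to U7 (paths whose first edge points into U2):
  P1: U2 <- U8 -> U7
  P2: U2 <- U9 -> U5 -> U7
Condition 1 (no descendant of U2 in the set): holds — descendants of U2 are {U5, U7}; none are in {U9}.
Condition 2 (every backdoor path blocked by {U9}):
  P1: open — no interior node is in the conditioning set.
  P2: blocked at fork node U9 ∈ conditioning set.
{U9} does not satisfy the backdoor criterion.

No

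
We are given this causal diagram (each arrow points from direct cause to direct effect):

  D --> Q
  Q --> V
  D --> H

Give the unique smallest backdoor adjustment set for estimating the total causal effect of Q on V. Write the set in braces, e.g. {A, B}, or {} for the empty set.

{}

Variables eligible for adjustment (non-descendants of Q, excluding Q and V): {D, H}.
Backdoor paths from Q to V:
  (none)
With no backdoor paths the empty set already satisfies the criterion, and it is trivially minimal.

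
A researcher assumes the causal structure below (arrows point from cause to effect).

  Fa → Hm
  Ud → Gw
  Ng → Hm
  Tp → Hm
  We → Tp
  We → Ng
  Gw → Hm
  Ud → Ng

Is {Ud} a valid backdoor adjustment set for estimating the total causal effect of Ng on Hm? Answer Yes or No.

Backdoor paths from Ng to Hm (paths whose first edge points into Ng):
  P1: Ng <- Ud -> Gw -> Hm
  P2: Ng <- We -> Tp -> Hm
Condition 1 (no descendant of Ng in the set): holds — descendants of Ng are {Hm}; none are in {Ud}.
Condition 2 (every backdoor path blocked by {Ud}):
  P1: blocked at fork node Ud ∈ conditioning set.
  P2: open — no interior node is in the conditioning set.
{Ud} does not satisfy the backdoor criterion.

No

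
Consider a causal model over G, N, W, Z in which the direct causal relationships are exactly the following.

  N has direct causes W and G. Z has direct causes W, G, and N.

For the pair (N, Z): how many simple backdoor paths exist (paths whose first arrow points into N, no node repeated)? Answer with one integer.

A backdoor path from N to Z is any simple undirected path whose first edge points into N (i.e. leaves N via a parent).
Parents of N: {G, W}.
Enumerating:
  P1: N <- G -> Z
  P2: N <- W -> Z
That exhausts the simple backdoor paths. Count: 2.

2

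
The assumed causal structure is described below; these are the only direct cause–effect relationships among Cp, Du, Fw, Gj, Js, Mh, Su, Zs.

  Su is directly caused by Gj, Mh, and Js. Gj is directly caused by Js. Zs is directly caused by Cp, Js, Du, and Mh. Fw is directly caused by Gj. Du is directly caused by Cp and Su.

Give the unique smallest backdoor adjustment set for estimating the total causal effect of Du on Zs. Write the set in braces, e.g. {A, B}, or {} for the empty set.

{Cp, Su}

Variables eligible for adjustment (non-descendants of Du, excluding Du and Zs): {Cp, Fw, Gj, Js, Mh, Su}.
Backdoor paths from Du to Zs:
  P1: Du <- Cp -> Zs
  P2: Du <- Su <- Js -> Zs
  P3: Du <- Su <- Gj <- Js -> Zs
  P4: Du <- Su <- Mh -> Zs
The empty set is not sufficient: P1 (Du <- Cp -> Zs) has no collider blocking it and no conditioned non-collider, so it is open.
Try {Cp, Su}:
  P1: blocked at fork node Cp ∈ conditioning set.
  P2: blocked at chain node Su ∈ conditioning set.
  P3: blocked at chain node Su ∈ conditioning set.
  P4: blocked at chain node Su ∈ conditioning set.
{Cp, Su} contains no descendant of Du and blocks every backdoor path.
Every element of {Cp, Su} is needed (dropping Cp leaves P1 open; dropping Su leaves P2 open), so no proper subset is valid.
Among all size-2 subsets of the eligible variables, only {Cp, Su} blocks every backdoor path, so it is the unique smallest valid adjustment set.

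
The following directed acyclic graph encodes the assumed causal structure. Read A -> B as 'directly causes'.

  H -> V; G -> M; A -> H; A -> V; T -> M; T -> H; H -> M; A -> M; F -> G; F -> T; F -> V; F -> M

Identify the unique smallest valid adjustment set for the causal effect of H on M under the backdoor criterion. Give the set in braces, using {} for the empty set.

Variables eligible for adjustment (non-descendants of H, excluding H and M): {A, F, G, T}.
Backdoor paths from H to M:
  P1: H <- T <- F -> G -> M
  P2: H <- T <- F -> M
  P3: H <- T <- F -> V <- A -> M
  P4: H <- T -> M
  P5: H <- A -> M
  P6: H <- A -> V <- F -> G -> M
  P7: H <- A -> V <- F -> T -> M
  P8: H <- A -> V <- F -> M
The empty set is not sufficient: P1 (H <- T <- F -> G -> M) has no collider blocking it and no conditioned non-collider, so it is open.
Try {A, T}:
  P1: blocked at chain node T ∈ conditioning set.
  P2: blocked at chain node T ∈ conditioning set.
  P3: blocked at chain node T ∈ conditioning set.
  P4: blocked at fork node T ∈ conditioning set.
  P5: blocked at fork node A ∈ conditioning set.
  P6: blocked at fork node A ∈ conditioning set.
  P7: blocked at fork node A ∈ conditioning set.
  P8: blocked at fork node A ∈ conditioning set.
{A, T} contains no descendant of H and blocks every backdoor path.
Every element of {A, T} is needed (dropping A leaves P5 open; dropping T leaves P1 open), so no proper subset is valid.
Among all size-2 subsets of the eligible variables, only {A, T} blocks every backdoor path, so it is the unique smallest valid adjustment set.

{A, T}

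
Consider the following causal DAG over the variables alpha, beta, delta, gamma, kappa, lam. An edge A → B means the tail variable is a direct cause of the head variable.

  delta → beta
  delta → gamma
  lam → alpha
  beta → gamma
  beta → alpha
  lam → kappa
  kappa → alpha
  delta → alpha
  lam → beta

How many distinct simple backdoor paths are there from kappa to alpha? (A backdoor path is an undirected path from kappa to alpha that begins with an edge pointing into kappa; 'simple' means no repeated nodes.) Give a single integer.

4

A backdoor path from kappa to alpha is any simple undirected path whose first edge points into kappa (i.e. leaves kappa via a parent).
Parents of kappa: {lam}.
Enumerating:
  P1: kappa <- lam -> beta <- delta -> alpha
  P2: kappa <- lam -> beta -> gamma <- delta -> alpha
  P3: kappa <- lam -> beta -> alpha
  P4: kappa <- lam -> alpha
That exhausts the simple backdoor paths. Count: 4.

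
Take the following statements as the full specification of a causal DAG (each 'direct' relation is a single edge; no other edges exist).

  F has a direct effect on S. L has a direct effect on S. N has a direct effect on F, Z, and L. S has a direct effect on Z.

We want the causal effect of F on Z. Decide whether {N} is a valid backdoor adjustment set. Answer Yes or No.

Yes

Backdoor paths from F to Z (paths whose first edge points into F):
  P1: F <- N -> L -> S -> Z
  P2: F <- N -> Z
Condition 1 (no descendant of F in the set): holds — descendants of F are {S, Z}; none are in {N}.
Condition 2 (every backdoor path blocked by {N}):
  P1: blocked at fork node N ∈ conditioning set.
  P2: blocked at fork node N ∈ conditioning set.
{N} satisfies the backdoor criterion.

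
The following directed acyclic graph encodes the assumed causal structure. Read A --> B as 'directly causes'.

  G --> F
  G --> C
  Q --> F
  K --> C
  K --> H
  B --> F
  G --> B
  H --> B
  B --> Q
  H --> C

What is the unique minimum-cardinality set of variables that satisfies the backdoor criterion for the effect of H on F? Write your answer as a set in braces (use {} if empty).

Variables eligible for adjustment (non-descendants of H, excluding H and F): {G, K}.
Backdoor paths from H to F:
  P1: H <- K -> C <- G -> B -> Q -> F
  P2: H <- K -> C <- G -> B -> F
  P3: H <- K -> C <- G -> F
Each backdoor path contains an unconditioned collider, so every path is already blocked with the empty conditioning set:
  P1: blocked at collider C (neither it nor any descendant is in the conditioning set).
  P2: blocked at collider C (neither it nor any descendant is in the conditioning set).
  P3: blocked at collider C (neither it nor any descendant is in the conditioning set).
The empty set is therefore the unique smallest valid set.

{}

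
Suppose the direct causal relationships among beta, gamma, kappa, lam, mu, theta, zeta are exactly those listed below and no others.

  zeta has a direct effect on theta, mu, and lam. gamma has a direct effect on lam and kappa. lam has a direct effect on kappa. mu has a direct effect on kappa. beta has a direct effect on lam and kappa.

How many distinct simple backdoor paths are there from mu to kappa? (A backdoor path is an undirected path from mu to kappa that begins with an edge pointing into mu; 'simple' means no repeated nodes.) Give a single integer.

A backdoor path from mu to kappa is any simple undirected path whose first edge points into mu (i.e. leaves mu via a parent).
Parents of mu: {zeta}.
Enumerating:
  P1: mu <- zeta -> lam <- gamma -> kappa
  P2: mu <- zeta -> lam <- beta -> kappa
  P3: mu <- zeta -> lam -> kappa
That exhausts the simple backdoor paths. Count: 3.

3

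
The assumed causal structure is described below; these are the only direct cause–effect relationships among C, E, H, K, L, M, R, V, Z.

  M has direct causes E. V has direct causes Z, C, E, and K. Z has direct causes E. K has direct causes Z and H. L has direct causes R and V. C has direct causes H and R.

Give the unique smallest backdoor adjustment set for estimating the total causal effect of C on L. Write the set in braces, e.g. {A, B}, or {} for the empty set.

Variables eligible for adjustment (non-descendants of C, excluding C and L): {E, H, K, M, R, Z}.
Backdoor paths from C to L:
  P1: C <- R -> L
  P2: C <- H -> K <- Z <- E -> V -> L
  P3: C <- H -> K <- Z -> V -> L
  P4: C <- H -> K -> V -> L
The empty set is not sufficient: P1 (C <- R -> L) has no collider blocking it and no conditioned non-collider, so it is open.
Try {H, R}:
  P1: blocked at fork node R ∈ conditioning set.
  P2: blocked at fork node H ∈ conditioning set.
  P3: blocked at fork node H ∈ conditioning set.
  P4: blocked at fork node H ∈ conditioning set.
{H, R} contains no descendant of C and blocks every backdoor path.
Every element of {H, R} is needed (dropping H leaves P4 open; dropping R leaves P1 open), so no proper subset is valid.
Among all size-2 subsets of the eligible variables, only {H, R} blocks every backdoor path, so it is the unique smallest valid adjustment set.

{H, R}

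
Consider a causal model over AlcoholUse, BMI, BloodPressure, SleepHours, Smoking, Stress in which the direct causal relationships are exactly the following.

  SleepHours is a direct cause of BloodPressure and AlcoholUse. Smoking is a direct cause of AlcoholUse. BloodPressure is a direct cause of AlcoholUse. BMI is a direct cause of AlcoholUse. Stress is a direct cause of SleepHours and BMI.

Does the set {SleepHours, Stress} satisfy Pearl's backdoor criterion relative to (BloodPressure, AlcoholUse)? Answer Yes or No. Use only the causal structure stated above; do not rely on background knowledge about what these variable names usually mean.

Yes

Backdoor paths from BloodPressure to AlcoholUse (paths whose first edge points into BloodPressure):
  P1: BloodPressure <- SleepHours <- Stress -> BMI -> AlcoholUse
  P2: BloodPressure <- SleepHours -> AlcoholUse
Condition 1 (no descendant of BloodPressure in the set): holds — descendants of BloodPressure are {AlcoholUse}; none are in {SleepHours, Stress}.
Condition 2 (every backdoor path blocked by {SleepHours, Stress}):
  P1: blocked at chain node SleepHours ∈ conditioning set.
  P2: blocked at fork node SleepHours ∈ conditioning set.
{SleepHours, Stress} satisfies the backdoor criterion.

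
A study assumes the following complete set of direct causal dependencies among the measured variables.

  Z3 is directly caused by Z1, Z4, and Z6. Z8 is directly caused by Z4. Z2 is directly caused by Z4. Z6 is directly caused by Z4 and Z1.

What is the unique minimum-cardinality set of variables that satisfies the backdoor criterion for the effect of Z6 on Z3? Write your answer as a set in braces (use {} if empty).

Variables eligible for adjustment (non-descendants of Z6, excluding Z6 and Z3): {Z1, Z2, Z4, Z8}.
Backdoor paths from Z6 to Z3:
  P1: Z6 <- Z4 -> Z3
  P2: Z6 <- Z1 -> Z3
The empty set is not sufficient: P1 (Z6 <- Z4 -> Z3) has no collider blocking it and no conditioned non-collider, so it is open.
Try {Z1, Z4}:
  P1: blocked at fork node Z4 ∈ conditioning set.
  P2: blocked at fork node Z1 ∈ conditioning set.
{Z1, Z4} contains no descendant of Z6 and blocks every backdoor path.
Every element of {Z1, Z4} is needed (dropping Z1 leaves P2 open; dropping Z4 leaves P1 open), so no proper subset is valid.
Among all size-2 subsets of the eligible variables, only {Z1, Z4} blocks every backdoor path, so it is the unique smallest valid adjustment set.

{Z1, Z4}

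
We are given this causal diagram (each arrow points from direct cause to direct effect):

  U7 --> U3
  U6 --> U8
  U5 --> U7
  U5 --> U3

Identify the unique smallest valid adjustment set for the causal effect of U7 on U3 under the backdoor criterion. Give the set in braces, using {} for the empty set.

Variables eligible for adjustment (non-descendants of U7, excluding U7 and U3): {U5, U6, U8}.
Backdoor paths from U7 to U3:
  P1: U7 <- U5 -> U3
The empty set is not sufficient: P1 (U7 <- U5 -> U3) has no collider blocking it and no conditioned non-collider, so it is open.
Try {U5}:
  P1: blocked at fork node U5 ∈ conditioning set.
{U5} contains no descendant of U7 and blocks every backdoor path.
No other singleton works — e.g. {U6} leaves P1 open — so {U5} is the unique smallest valid adjustment set.

{U5}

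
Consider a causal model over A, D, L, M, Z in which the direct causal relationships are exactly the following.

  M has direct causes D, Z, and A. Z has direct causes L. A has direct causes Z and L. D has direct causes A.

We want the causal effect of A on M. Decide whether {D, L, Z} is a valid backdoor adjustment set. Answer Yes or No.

Backdoor paths from A to M (paths whose first edge points into A):
  P1: A <- L -> Z -> M
  P2: A <- Z -> M
Condition 1 (no descendant of A in the set): FAILS — D is a descendant of A.
Condition 2 (every backdoor path blocked by {D, L, Z}):
  P1: blocked at fork node L ∈ conditioning set.
  P2: blocked at fork node Z ∈ conditioning set.
{D, L, Z} does not satisfy the backdoor criterion.

No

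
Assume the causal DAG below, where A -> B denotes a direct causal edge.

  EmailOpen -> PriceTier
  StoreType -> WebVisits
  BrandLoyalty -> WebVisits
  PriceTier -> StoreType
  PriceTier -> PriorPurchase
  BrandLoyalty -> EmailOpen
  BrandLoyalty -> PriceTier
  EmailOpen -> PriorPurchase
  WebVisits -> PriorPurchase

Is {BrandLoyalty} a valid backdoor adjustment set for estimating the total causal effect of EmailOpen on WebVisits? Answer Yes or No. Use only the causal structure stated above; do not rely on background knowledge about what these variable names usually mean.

Yes

Backdoor paths from EmailOpen to WebVisits (paths whose first edge points into EmailOpen):
  P1: EmailOpen <- BrandLoyalty -> PriceTier -> StoreType -> WebVisits
  P2: EmailOpen <- BrandLoyalty -> PriceTier -> PriorPurchase <- WebVisits
  P3: EmailOpen <- BrandLoyalty -> WebVisits
Condition 1 (no descendant of EmailOpen in the set): holds — descendants of EmailOpen are {PriceTier, PriorPurchase, StoreType, WebVisits}; none are in {BrandLoyalty}.
Condition 2 (every backdoor path blocked by {BrandLoyalty}):
  P1: blocked at fork node BrandLoyalty ∈ conditioning set.
  P2: blocked at fork node BrandLoyalty ∈ conditioning set.
  P3: blocked at fork node BrandLoyalty ∈ conditioning set.
{BrandLoyalty} satisfies the backdoor criterion.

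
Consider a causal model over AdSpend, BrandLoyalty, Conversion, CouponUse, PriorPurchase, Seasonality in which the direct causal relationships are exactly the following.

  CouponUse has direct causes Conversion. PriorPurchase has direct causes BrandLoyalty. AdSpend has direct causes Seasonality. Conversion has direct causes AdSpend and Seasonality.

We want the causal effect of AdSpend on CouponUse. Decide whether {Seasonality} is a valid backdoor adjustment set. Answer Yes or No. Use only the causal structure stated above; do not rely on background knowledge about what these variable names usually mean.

Yes

Backdoor paths from AdSpend to CouponUse (paths whose first edge points into AdSpend):
  P1: AdSpend <- Seasonality -> Conversion -> CouponUse
Condition 1 (no descendant of AdSpend in the set): holds — descendants of AdSpend are {Conversion, CouponUse}; none are in {Seasonality}.
Condition 2 (every backdoor path blocked by {Seasonality}):
  P1: blocked at fork node Seasonality ∈ conditioning set.
{Seasonality} satisfies the backdoor criterion.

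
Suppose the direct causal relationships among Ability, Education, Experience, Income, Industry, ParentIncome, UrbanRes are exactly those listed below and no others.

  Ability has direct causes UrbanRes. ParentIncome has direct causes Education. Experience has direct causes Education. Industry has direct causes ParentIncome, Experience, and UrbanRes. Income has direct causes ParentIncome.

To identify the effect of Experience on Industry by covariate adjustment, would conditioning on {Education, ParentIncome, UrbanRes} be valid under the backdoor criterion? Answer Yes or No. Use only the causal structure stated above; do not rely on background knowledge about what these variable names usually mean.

Yes

Backdoor paths from Experience to Industry (paths whose first edge points into Experience):
  P1: Experience <- Education -> ParentIncome -> Industry
Condition 1 (no descendant of Experience in the set): holds — descendants of Experience are {Industry}; none are in {Education, ParentIncome, UrbanRes}.
Condition 2 (every backdoor path blocked by {Education, ParentIncome, UrbanRes}):
  P1: blocked at fork node Education ∈ conditioning set.
{Education, ParentIncome, UrbanRes} satisfies the backdoor criterion.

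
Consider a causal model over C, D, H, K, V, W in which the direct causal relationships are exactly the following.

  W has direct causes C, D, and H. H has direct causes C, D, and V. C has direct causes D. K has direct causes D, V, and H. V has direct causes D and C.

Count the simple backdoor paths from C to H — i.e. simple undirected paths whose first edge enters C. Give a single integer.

6

A backdoor path from C to H is any simple undirected path whose first edge points into C (i.e. leaves C via a parent).
Parents of C: {D}.
Enumerating:
  P1: C <- D -> V -> H
  P2: C <- D -> V -> K <- H
  P3: C <- D -> H
  P4: C <- D -> K <- V -> H
  P5: C <- D -> K <- H
  P6: C <- D -> W <- H
That exhausts the simple backdoor paths. Count: 6.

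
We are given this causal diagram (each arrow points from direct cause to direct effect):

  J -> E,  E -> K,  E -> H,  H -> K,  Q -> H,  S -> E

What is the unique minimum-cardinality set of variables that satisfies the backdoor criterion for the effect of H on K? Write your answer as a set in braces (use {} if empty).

Variables eligible for adjustment (non-descendants of H, excluding H and K): {E, J, Q, S}.
Backdoor paths from H to K:
  P1: H <- E -> K
The empty set is not sufficient: P1 (H <- E -> K) has no collider blocking it and no conditioned non-collider, so it is open.
Try {E}:
  P1: blocked at fork node E ∈ conditioning set.
{E} contains no descendant of H and blocks every backdoor path.
No other singleton works — e.g. {S} leaves P1 open — so {E} is the unique smallest valid adjustment set.

{E}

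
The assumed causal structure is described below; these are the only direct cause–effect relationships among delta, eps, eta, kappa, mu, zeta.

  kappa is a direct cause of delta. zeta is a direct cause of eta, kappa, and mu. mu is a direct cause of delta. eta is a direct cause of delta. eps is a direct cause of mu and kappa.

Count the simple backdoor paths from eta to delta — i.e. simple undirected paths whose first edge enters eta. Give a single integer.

A backdoor path from eta to delta is any simple undirected path whose first edge points into eta (i.e. leaves eta via a parent).
Parents of eta: {zeta}.
Enumerating:
  P1: eta <- zeta -> kappa <- eps -> mu -> delta
  P2: eta <- zeta -> kappa -> delta
  P3: eta <- zeta -> mu <- eps -> kappa -> delta
  P4: eta <- zeta -> mu -> delta
That exhausts the simple backdoor paths. Count: 4.

4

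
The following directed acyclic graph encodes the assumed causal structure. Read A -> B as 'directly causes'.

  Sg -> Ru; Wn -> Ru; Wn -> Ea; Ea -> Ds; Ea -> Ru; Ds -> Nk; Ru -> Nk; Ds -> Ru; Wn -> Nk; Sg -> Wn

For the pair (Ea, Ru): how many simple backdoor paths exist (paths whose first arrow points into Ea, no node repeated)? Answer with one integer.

A backdoor path from Ea to Ru is any simple undirected path whose first edge points into Ea (i.e. leaves Ea via a parent).
Parents of Ea: {Wn}.
Enumerating:
  P1: Ea <- Wn <- Sg -> Ru
  P2: Ea <- Wn -> Ru
  P3: Ea <- Wn -> Nk <- Ds -> Ru
  P4: Ea <- Wn -> Nk <- Ru
That exhausts the simple backdoor paths. Count: 4.

4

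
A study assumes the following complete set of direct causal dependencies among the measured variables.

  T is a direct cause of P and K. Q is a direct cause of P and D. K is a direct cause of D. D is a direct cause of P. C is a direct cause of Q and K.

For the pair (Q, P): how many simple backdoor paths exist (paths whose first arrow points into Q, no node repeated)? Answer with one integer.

2

A backdoor path from Q to P is any simple undirected path whose first edge points into Q (i.e. leaves Q via a parent).
Parents of Q: {C}.
Enumerating:
  P1: Q <- C -> K <- T -> P
  P2: Q <- C -> K -> D -> P
That exhausts the simple backdoor paths. Count: 2.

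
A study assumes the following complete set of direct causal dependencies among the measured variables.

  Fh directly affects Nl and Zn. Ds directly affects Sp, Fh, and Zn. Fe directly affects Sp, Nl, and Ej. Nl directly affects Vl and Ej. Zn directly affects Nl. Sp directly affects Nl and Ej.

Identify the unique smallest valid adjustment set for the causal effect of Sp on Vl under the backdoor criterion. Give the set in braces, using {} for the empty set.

Variables eligible for adjustment (non-descendants of Sp, excluding Sp and Vl): {Ds, Fe, Fh, Zn}.
Backdoor paths from Sp to Vl:
  P1: Sp <- Fe -> Nl -> Vl
  P2: Sp <- Fe -> Ej <- Nl -> Vl
  P3: Sp <- Ds -> Fh -> Zn -> Nl -> Vl
  P4: Sp <- Ds -> Fh -> Nl -> Vl
  P5: Sp <- Ds -> Zn <- Fh -> Nl -> Vl
  P6: Sp <- Ds -> Zn -> Nl -> Vl
The empty set is not sufficient: P1 (Sp <- Fe -> Nl -> Vl) has no collider blocking it and no conditioned non-collider, so it is open.
Try {Ds, Fe}:
  P1: blocked at fork node Fe ∈ conditioning set.
  P2: blocked at fork node Fe ∈ conditioning set.
  P3: blocked at fork node Ds ∈ conditioning set.
  P4: blocked at fork node Ds ∈ conditioning set.
  P5: blocked at fork node Ds ∈ conditioning set.
  P6: blocked at fork node Ds ∈ conditioning set.
{Ds, Fe} contains no descendant of Sp and blocks every backdoor path.
Every element of {Ds, Fe} is needed (dropping Ds leaves P3 open; dropping Fe leaves P1 open), so no proper subset is valid.
Among all size-2 subsets of the eligible variables, only {Ds, Fe} blocks every backdoor path, so it is the unique smallest valid adjustment set.

{Ds, Fe}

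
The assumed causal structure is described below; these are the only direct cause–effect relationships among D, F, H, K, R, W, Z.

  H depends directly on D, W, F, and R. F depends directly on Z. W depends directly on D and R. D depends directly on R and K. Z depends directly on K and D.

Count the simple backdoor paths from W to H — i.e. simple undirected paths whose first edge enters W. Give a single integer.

8

A backdoor path from W to H is any simple undirected path whose first edge points into W (i.e. leaves W via a parent).
Parents of W: {D, R}.
Enumerating:
  P1: W <- R -> D <- K -> Z -> F -> H
  P2: W <- R -> D -> Z -> F -> H
  P3: W <- R -> D -> H
  P4: W <- R -> H
  P5: W <- D <- R -> H
  P6: W <- D <- K -> Z -> F -> H
  P7: W <- D -> Z -> F -> H
  P8: W <- D -> H
That exhausts the simple backdoor paths. Count: 8.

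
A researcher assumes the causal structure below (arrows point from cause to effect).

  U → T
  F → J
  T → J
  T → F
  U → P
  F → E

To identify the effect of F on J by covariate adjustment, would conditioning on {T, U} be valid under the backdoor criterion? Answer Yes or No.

Backdoor paths from F to J (paths whose first edge points into F):
  P1: F <- T -> J
Condition 1 (no descendant of F in the set): holds — descendants of F are {E, J}; none are in {T, U}.
Condition 2 (every backdoor path blocked by {T, U}):
  P1: blocked at fork node T ∈ conditioning set.
{T, U} satisfies the backdoor criterion.

Yes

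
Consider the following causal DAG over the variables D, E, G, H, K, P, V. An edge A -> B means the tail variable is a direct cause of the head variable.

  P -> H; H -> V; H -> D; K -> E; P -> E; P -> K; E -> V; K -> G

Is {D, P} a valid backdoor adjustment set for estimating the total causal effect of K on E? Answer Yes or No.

Yes

Backdoor paths from K to E (paths whose first edge points into K):
  P1: K <- P -> H -> V <- E
  P2: K <- P -> E
Condition 1 (no descendant of K in the set): holds — descendants of K are {E, G, V}; none are in {D, P}.
Condition 2 (every backdoor path blocked by {D, P}):
  P1: blocked at fork node P ∈ conditioning set.
  P2: blocked at fork node P ∈ conditioning set.
{D, P} satisfies the backdoor criterion.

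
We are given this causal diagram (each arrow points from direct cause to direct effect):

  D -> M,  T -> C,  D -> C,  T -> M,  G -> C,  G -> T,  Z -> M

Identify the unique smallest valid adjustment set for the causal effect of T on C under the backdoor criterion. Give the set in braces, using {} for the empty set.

{G}

Variables eligible for adjustment (non-descendants of T, excluding T and C): {D, G, Z}.
Backdoor paths from T to C:
  P1: T <- G -> C
The empty set is not sufficient: P1 (T <- G -> C) has no collider blocking it and no conditioned non-collider, so it is open.
Try {G}:
  P1: blocked at fork node G ∈ conditioning set.
{G} contains no descendant of T and blocks every backdoor path.
No other singleton works — e.g. {D} leaves P1 open — so {G} is the unique smallest valid adjustment set.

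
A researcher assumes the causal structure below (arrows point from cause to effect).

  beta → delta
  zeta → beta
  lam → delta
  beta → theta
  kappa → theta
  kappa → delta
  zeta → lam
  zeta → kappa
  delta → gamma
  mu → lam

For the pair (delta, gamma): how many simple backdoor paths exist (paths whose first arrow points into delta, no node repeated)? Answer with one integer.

A backdoor path from delta to gamma is any simple undirected path whose first edge points into delta (i.e. leaves delta via a parent).
Parents of delta: {beta, kappa, lam}.
No simple path from any parent of delta reaches gamma without revisiting delta, so there are no backdoor paths.

0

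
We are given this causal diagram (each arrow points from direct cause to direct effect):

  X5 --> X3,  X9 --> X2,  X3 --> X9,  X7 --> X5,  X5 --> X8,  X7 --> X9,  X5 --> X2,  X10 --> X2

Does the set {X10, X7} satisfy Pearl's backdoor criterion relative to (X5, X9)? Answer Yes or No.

Yes

Backdoor paths from X5 to X9 (paths whose first edge points into X5):
  P1: X5 <- X7 -> X9
Condition 1 (no descendant of X5 in the set): holds — descendants of X5 are {X2, X3, X8, X9}; none are in {X10, X7}.
Condition 2 (every backdoor path blocked by {X10, X7}):
  P1: blocked at fork node X7 ∈ conditioning set.
{X10, X7} satisfies the backdoor criterion.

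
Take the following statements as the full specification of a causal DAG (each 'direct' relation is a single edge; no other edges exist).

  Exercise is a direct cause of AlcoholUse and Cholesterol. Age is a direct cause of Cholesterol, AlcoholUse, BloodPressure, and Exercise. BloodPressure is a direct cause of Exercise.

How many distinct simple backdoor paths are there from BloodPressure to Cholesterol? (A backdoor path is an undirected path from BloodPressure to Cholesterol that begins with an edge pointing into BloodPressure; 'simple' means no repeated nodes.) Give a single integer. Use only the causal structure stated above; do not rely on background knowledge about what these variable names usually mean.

3

A backdoor path from BloodPressure to Cholesterol is any simple undirected path whose first edge points into BloodPressure (i.e. leaves BloodPressure via a parent).
Parents of BloodPressure: {Age}.
Enumerating:
  P1: BloodPressure <- Age -> Exercise -> Cholesterol
  P2: BloodPressure <- Age -> Cholesterol
  P3: BloodPressure <- Age -> AlcoholUse <- Exercise -> Cholesterol
That exhausts the simple backdoor paths. Count: 3.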